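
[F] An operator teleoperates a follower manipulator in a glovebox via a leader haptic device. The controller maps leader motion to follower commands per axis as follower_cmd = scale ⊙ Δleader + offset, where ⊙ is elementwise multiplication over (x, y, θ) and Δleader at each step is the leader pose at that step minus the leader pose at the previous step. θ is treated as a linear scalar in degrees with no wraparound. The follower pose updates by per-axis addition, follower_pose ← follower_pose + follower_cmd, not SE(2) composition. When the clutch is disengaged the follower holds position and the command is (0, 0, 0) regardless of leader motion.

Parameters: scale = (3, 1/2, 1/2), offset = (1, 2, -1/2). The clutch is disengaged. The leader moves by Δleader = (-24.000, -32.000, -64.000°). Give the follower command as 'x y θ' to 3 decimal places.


0.000 0.000 0.000

clutch disengaged → follower holds; cmd = (0, 0, 0)


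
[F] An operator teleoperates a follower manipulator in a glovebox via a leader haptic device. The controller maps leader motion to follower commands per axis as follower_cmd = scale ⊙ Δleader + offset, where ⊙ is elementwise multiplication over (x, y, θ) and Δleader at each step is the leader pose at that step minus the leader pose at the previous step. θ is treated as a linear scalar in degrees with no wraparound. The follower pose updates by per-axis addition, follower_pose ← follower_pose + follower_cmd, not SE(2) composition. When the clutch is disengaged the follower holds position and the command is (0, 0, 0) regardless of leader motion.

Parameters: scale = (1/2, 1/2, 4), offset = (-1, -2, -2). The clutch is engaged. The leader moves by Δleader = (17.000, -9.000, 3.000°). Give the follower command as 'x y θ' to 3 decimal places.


7.500 -6.500 10.000

axis x: 1/2·17.000 + -1 = 7.500
axis y: 1/2·-9.000 + -2 = -6.500
axis θ: 4·3.000 + -2 = 10.000


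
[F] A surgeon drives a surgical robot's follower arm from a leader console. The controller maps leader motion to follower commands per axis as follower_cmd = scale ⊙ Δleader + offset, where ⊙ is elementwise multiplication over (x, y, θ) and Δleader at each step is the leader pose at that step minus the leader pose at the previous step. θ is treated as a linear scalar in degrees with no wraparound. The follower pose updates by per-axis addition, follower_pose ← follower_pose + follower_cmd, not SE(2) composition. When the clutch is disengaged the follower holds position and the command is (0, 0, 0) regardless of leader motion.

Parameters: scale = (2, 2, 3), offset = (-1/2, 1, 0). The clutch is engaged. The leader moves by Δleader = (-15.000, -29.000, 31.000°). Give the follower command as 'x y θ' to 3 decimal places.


axis x: 2·-15.000 + -1/2 = -30.500
axis y: 2·-29.000 + 1 = -57.000
axis θ: 3·31.000 + 0 = 93.000

-30.500 -57.000 93.000


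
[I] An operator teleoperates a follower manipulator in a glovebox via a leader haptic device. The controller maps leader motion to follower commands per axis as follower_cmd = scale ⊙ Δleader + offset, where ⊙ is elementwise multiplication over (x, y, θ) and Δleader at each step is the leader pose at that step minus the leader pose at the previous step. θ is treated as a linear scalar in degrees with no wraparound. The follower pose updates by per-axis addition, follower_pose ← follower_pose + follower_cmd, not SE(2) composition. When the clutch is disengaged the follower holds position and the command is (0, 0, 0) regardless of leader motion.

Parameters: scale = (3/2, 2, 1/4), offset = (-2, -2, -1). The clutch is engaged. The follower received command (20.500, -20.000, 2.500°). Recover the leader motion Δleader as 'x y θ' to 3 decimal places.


axis x: (20.500 − -2) / (3/2) = 15.000
axis y: (-20.000 − -2) / (2) = -9.000
axis θ: (2.500 − -1) / (1/4) = 14.000

15.000 -9.000 14.000


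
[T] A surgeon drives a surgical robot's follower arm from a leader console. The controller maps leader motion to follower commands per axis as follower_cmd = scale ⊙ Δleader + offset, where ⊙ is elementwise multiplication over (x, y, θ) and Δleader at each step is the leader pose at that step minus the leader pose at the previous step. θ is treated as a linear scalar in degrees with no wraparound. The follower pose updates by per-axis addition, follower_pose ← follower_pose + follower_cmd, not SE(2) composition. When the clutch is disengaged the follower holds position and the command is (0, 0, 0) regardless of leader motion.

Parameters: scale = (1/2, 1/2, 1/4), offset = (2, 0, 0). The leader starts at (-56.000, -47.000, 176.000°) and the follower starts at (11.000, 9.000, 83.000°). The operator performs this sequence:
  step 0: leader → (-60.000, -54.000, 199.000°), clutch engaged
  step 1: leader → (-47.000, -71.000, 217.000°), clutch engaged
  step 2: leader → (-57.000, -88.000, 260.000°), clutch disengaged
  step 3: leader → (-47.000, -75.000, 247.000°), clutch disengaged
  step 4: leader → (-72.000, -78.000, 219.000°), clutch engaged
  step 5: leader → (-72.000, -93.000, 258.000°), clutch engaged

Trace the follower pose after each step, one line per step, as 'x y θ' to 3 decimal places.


step 0: Δleader=(-4.000, -7.000, 23.000°), engaged; cmd=(0.000, -3.500, 5.750°) → follower=(11.000, 5.500, 88.750°)
step 1: Δleader=(13.000, -17.000, 18.000°), engaged; cmd=(8.500, -8.500, 4.500°) → follower=(19.500, -3.000, 93.250°)
step 2: Δleader=(-10.000, -17.000, 43.000°), disengaged; cmd=(0,0,0) → follower holds at (19.500, -3.000, 93.250°)
step 3: Δleader=(10.000, 13.000, -13.000°), disengaged; cmd=(0,0,0) → follower holds at (19.500, -3.000, 93.250°)
step 4: Δleader=(-25.000, -3.000, -28.000°), engaged; cmd=(-10.500, -1.500, -7.000°) → follower=(9.000, -4.500, 86.250°)
step 5: Δleader=(0.000, -15.000, 39.000°), engaged; cmd=(2.000, -7.500, 9.750°) → follower=(11.000, -12.000, 96.000°)

11.000 5.500 88.750
19.500 -3.000 93.250
19.500 -3.000 93.250
19.500 -3.000 93.250
9.000 -4.500 86.250
11.000 -12.000 96.000


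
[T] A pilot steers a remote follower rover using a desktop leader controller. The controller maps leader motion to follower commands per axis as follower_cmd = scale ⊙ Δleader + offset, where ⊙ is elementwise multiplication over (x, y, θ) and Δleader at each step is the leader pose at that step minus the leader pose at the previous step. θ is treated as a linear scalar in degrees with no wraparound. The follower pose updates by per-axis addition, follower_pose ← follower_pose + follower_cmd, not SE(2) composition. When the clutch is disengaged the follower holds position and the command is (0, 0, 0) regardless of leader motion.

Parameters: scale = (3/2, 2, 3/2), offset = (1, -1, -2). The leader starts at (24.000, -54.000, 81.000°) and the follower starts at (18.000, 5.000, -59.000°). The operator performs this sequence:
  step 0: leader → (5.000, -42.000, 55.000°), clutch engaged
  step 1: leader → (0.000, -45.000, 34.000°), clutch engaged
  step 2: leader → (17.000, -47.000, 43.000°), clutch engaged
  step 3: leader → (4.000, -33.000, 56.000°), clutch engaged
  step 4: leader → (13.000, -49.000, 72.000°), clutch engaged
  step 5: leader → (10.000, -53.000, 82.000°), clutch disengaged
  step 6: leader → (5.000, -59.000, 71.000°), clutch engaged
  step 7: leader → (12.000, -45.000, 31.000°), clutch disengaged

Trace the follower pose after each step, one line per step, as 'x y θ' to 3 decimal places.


-9.500 28.000 -100.000
-16.000 21.000 -133.500
10.500 16.000 -122.000
-8.000 43.000 -104.500
6.500 10.000 -82.500
6.500 10.000 -82.500
0.000 -3.000 -101.000
0.000 -3.000 -101.000

step 0: Δleader=(-19.000, 12.000, -26.000°), engaged; cmd=(-27.500, 23.000, -41.000°) → follower=(-9.500, 28.000, -100.000°)
step 1: Δleader=(-5.000, -3.000, -21.000°), engaged; cmd=(-6.500, -7.000, -33.500°) → follower=(-16.000, 21.000, -133.500°)
step 2: Δleader=(17.000, -2.000, 9.000°), engaged; cmd=(26.500, -5.000, 11.500°) → follower=(10.500, 16.000, -122.000°)
step 3: Δleader=(-13.000, 14.000, 13.000°), engaged; cmd=(-18.500, 27.000, 17.500°) → follower=(-8.000, 43.000, -104.500°)
step 4: Δleader=(9.000, -16.000, 16.000°), engaged; cmd=(14.500, -33.000, 22.000°) → follower=(6.500, 10.000, -82.500°)
step 5: Δleader=(-3.000, -4.000, 10.000°), disengaged; cmd=(0,0,0) → follower holds at (6.500, 10.000, -82.500°)
step 6: Δleader=(-5.000, -6.000, -11.000°), engaged; cmd=(-6.500, -13.000, -18.500°) → follower=(0.000, -3.000, -101.000°)
step 7: Δleader=(7.000, 14.000, -40.000°), disengaged; cmd=(0,0,0) → follower holds at (0.000, -3.000, -101.000°)


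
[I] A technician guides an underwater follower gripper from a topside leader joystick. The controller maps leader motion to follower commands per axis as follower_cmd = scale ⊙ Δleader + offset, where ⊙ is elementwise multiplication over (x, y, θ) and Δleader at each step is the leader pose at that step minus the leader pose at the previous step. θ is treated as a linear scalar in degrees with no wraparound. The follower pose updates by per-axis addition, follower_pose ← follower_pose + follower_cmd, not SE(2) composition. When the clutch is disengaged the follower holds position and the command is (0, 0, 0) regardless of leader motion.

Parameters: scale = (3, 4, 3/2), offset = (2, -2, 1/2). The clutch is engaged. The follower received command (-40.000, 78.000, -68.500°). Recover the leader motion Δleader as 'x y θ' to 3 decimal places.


axis x: (-40.000 − 2) / (3) = -14.000
axis y: (78.000 − -2) / (4) = 20.000
axis θ: (-68.500 − 1/2) / (3/2) = -46.000

-14.000 20.000 -46.000


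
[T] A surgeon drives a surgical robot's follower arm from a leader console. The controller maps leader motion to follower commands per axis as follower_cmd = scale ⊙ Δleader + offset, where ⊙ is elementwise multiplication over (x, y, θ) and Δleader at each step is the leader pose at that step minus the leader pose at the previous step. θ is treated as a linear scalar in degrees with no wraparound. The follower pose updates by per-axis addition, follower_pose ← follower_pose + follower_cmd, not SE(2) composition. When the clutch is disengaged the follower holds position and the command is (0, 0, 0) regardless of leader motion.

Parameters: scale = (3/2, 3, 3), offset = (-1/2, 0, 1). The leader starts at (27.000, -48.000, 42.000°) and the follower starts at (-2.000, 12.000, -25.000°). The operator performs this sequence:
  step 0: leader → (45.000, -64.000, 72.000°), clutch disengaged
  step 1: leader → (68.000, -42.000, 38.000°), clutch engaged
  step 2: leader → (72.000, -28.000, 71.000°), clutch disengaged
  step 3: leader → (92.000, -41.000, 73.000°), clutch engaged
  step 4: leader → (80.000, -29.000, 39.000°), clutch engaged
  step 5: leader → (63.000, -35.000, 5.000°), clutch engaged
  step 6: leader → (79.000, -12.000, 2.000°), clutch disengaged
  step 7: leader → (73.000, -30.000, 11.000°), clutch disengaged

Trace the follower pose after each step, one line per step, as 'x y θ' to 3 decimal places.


-2.000 12.000 -25.000
32.000 78.000 -126.000
32.000 78.000 -126.000
61.500 39.000 -119.000
43.000 75.000 -220.000
17.000 57.000 -321.000
17.000 57.000 -321.000
17.000 57.000 -321.000

step 0: Δleader=(18.000, -16.000, 30.000°), disengaged; cmd=(0,0,0) → follower holds at (-2.000, 12.000, -25.000°)
step 1: Δleader=(23.000, 22.000, -34.000°), engaged; cmd=(34.000, 66.000, -101.000°) → follower=(32.000, 78.000, -126.000°)
step 2: Δleader=(4.000, 14.000, 33.000°), disengaged; cmd=(0,0,0) → follower holds at (32.000, 78.000, -126.000°)
step 3: Δleader=(20.000, -13.000, 2.000°), engaged; cmd=(29.500, -39.000, 7.000°) → follower=(61.500, 39.000, -119.000°)
step 4: Δleader=(-12.000, 12.000, -34.000°), engaged; cmd=(-18.500, 36.000, -101.000°) → follower=(43.000, 75.000, -220.000°)
step 5: Δleader=(-17.000, -6.000, -34.000°), engaged; cmd=(-26.000, -18.000, -101.000°) → follower=(17.000, 57.000, -321.000°)
step 6: Δleader=(16.000, 23.000, -3.000°), disengaged; cmd=(0,0,0) → follower holds at (17.000, 57.000, -321.000°)
step 7: Δleader=(-6.000, -18.000, 9.000°), disengaged; cmd=(0,0,0) → follower holds at (17.000, 57.000, -321.000°)


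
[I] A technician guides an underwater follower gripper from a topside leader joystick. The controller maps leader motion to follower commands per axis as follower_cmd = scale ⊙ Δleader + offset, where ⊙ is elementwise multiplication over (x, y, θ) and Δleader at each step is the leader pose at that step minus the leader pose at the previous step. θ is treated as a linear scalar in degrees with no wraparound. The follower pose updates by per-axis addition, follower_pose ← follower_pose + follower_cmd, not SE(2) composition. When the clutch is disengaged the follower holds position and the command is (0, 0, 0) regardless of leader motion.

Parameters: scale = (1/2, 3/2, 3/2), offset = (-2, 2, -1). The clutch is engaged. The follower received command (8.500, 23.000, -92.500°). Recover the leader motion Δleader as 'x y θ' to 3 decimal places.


axis x: (8.500 − -2) / (1/2) = 21.000
axis y: (23.000 − 2) / (3/2) = 14.000
axis θ: (-92.500 − -1) / (3/2) = -61.000

21.000 14.000 -61.000


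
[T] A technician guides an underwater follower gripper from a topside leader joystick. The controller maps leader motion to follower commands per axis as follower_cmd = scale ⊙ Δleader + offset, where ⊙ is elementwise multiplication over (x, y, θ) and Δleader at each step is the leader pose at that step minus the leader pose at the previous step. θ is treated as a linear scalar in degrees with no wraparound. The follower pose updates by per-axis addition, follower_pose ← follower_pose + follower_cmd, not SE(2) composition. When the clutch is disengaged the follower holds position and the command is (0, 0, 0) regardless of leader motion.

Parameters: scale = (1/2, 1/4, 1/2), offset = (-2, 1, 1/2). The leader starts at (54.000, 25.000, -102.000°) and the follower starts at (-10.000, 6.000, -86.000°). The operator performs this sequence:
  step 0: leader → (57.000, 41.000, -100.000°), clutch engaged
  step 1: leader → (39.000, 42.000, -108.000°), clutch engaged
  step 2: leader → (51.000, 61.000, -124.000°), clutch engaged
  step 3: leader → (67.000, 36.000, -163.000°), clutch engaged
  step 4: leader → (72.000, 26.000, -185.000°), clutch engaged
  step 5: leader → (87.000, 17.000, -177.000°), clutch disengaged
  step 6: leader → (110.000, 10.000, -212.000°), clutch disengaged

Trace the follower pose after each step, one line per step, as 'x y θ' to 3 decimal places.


-10.500 11.000 -84.500
-21.500 12.250 -88.000
-17.500 18.000 -95.500
-11.500 12.750 -114.500
-11.000 11.250 -125.000
-11.000 11.250 -125.000
-11.000 11.250 -125.000

step 0: Δleader=(3.000, 16.000, 2.000°), engaged; cmd=(-0.500, 5.000, 1.500°) → follower=(-10.500, 11.000, -84.500°)
step 1: Δleader=(-18.000, 1.000, -8.000°), engaged; cmd=(-11.000, 1.250, -3.500°) → follower=(-21.500, 12.250, -88.000°)
step 2: Δleader=(12.000, 19.000, -16.000°), engaged; cmd=(4.000, 5.750, -7.500°) → follower=(-17.500, 18.000, -95.500°)
step 3: Δleader=(16.000, -25.000, -39.000°), engaged; cmd=(6.000, -5.250, -19.000°) → follower=(-11.500, 12.750, -114.500°)
step 4: Δleader=(5.000, -10.000, -22.000°), engaged; cmd=(0.500, -1.500, -10.500°) → follower=(-11.000, 11.250, -125.000°)
step 5: Δleader=(15.000, -9.000, 8.000°), disengaged; cmd=(0,0,0) → follower holds at (-11.000, 11.250, -125.000°)
step 6: Δleader=(23.000, -7.000, -35.000°), disengaged; cmd=(0,0,0) → follower holds at (-11.000, 11.250, -125.000°)


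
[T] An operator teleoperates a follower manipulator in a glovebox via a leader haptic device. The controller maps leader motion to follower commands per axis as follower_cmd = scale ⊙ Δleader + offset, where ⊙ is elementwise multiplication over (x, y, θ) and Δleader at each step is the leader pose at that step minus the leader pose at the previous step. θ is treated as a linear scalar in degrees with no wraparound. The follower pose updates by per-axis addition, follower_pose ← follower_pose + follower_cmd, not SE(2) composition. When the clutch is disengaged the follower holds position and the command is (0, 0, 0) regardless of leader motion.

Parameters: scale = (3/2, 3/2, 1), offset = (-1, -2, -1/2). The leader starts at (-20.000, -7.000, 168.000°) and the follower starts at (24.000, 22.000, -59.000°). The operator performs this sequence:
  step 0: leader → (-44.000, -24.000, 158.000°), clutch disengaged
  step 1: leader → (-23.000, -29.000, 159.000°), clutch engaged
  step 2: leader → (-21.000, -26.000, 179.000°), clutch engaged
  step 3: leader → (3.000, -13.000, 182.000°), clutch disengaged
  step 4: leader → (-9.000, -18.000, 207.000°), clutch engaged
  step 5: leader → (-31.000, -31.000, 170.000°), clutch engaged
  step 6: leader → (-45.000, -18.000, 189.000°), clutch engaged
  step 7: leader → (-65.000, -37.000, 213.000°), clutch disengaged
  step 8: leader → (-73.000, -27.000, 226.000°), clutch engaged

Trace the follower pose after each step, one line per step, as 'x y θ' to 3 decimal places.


24.000 22.000 -59.000
54.500 12.500 -58.500
56.500 15.000 -39.000
56.500 15.000 -39.000
37.500 5.500 -14.500
3.500 -16.000 -52.000
-18.500 1.500 -33.500
-18.500 1.500 -33.500
-31.500 14.500 -21.000

step 0: Δleader=(-24.000, -17.000, -10.000°), disengaged; cmd=(0,0,0) → follower holds at (24.000, 22.000, -59.000°)
step 1: Δleader=(21.000, -5.000, 1.000°), engaged; cmd=(30.500, -9.500, 0.500°) → follower=(54.500, 12.500, -58.500°)
step 2: Δleader=(2.000, 3.000, 20.000°), engaged; cmd=(2.000, 2.500, 19.500°) → follower=(56.500, 15.000, -39.000°)
step 3: Δleader=(24.000, 13.000, 3.000°), disengaged; cmd=(0,0,0) → follower holds at (56.500, 15.000, -39.000°)
step 4: Δleader=(-12.000, -5.000, 25.000°), engaged; cmd=(-19.000, -9.500, 24.500°) → follower=(37.500, 5.500, -14.500°)
step 5: Δleader=(-22.000, -13.000, -37.000°), engaged; cmd=(-34.000, -21.500, -37.500°) → follower=(3.500, -16.000, -52.000°)
step 6: Δleader=(-14.000, 13.000, 19.000°), engaged; cmd=(-22.000, 17.500, 18.500°) → follower=(-18.500, 1.500, -33.500°)
step 7: Δleader=(-20.000, -19.000, 24.000°), disengaged; cmd=(0,0,0) → follower holds at (-18.500, 1.500, -33.500°)
step 8: Δleader=(-8.000, 10.000, 13.000°), engaged; cmd=(-13.000, 13.000, 12.500°) → follower=(-31.500, 14.500, -21.000°)


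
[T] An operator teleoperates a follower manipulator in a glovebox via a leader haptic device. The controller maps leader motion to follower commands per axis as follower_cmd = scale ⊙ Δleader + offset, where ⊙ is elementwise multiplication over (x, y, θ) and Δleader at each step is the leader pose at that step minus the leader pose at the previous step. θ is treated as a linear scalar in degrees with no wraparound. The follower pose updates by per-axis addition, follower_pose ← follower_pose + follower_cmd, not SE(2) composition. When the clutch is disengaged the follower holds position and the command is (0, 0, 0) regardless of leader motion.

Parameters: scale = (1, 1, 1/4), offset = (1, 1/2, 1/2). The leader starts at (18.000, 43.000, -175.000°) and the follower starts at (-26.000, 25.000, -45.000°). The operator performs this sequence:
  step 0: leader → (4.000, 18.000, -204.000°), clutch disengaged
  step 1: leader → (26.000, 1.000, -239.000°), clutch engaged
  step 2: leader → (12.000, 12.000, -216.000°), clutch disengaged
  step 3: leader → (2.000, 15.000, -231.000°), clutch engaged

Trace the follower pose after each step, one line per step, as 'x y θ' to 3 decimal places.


step 0: Δleader=(-14.000, -25.000, -29.000°), disengaged; cmd=(0,0,0) → follower holds at (-26.000, 25.000, -45.000°)
step 1: Δleader=(22.000, -17.000, -35.000°), engaged; cmd=(23.000, -16.500, -8.250°) → follower=(-3.000, 8.500, -53.250°)
step 2: Δleader=(-14.000, 11.000, 23.000°), disengaged; cmd=(0,0,0) → follower holds at (-3.000, 8.500, -53.250°)
step 3: Δleader=(-10.000, 3.000, -15.000°), engaged; cmd=(-9.000, 3.500, -3.250°) → follower=(-12.000, 12.000, -56.500°)

-26.000 25.000 -45.000
-3.000 8.500 -53.250
-3.000 8.500 -53.250
-12.000 12.000 -56.500


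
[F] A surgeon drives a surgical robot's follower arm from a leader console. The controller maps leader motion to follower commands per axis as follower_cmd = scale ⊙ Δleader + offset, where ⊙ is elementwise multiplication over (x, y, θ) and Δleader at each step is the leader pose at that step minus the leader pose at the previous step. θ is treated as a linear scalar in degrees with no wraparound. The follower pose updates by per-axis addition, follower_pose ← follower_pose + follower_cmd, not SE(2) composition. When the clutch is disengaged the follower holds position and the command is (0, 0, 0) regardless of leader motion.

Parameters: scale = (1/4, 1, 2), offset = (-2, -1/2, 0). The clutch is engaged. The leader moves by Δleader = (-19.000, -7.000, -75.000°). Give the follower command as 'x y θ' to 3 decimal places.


axis x: 1/4·-19.000 + -2 = -6.750
axis y: 1·-7.000 + -1/2 = -7.500
axis θ: 2·-75.000 + 0 = -150.000

-6.750 -7.500 -150.000


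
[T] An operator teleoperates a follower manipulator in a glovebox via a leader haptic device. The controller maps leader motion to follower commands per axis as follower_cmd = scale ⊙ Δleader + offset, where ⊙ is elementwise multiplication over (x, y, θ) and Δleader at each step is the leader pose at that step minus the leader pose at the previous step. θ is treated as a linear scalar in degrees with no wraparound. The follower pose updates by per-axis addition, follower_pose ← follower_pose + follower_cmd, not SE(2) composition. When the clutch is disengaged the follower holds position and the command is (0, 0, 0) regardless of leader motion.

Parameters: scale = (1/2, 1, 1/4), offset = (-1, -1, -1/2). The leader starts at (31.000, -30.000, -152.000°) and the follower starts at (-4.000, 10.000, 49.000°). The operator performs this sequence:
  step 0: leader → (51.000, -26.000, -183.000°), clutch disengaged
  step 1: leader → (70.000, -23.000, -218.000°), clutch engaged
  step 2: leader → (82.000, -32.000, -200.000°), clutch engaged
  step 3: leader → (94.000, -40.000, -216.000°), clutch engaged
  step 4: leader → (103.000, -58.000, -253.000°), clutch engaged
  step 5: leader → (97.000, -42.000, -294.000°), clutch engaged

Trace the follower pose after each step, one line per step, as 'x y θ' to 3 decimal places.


step 0: Δleader=(20.000, 4.000, -31.000°), disengaged; cmd=(0,0,0) → follower holds at (-4.000, 10.000, 49.000°)
step 1: Δleader=(19.000, 3.000, -35.000°), engaged; cmd=(8.500, 2.000, -9.250°) → follower=(4.500, 12.000, 39.750°)
step 2: Δleader=(12.000, -9.000, 18.000°), engaged; cmd=(5.000, -10.000, 4.000°) → follower=(9.500, 2.000, 43.750°)
step 3: Δleader=(12.000, -8.000, -16.000°), engaged; cmd=(5.000, -9.000, -4.500°) → follower=(14.500, -7.000, 39.250°)
step 4: Δleader=(9.000, -18.000, -37.000°), engaged; cmd=(3.500, -19.000, -9.750°) → follower=(18.000, -26.000, 29.500°)
step 5: Δleader=(-6.000, 16.000, -41.000°), engaged; cmd=(-4.000, 15.000, -10.750°) → follower=(14.000, -11.000, 18.750°)

-4.000 10.000 49.000
4.500 12.000 39.750
9.500 2.000 43.750
14.500 -7.000 39.250
18.000 -26.000 29.500
14.000 -11.000 18.750


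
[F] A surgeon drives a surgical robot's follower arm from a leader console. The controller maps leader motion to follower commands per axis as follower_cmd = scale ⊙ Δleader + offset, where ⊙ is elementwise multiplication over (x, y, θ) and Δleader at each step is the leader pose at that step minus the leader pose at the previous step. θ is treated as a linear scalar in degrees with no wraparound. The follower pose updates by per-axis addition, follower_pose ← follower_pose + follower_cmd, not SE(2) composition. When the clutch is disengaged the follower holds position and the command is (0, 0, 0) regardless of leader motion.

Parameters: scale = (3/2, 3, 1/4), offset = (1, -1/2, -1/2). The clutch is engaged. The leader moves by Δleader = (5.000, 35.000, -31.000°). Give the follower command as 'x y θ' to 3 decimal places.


axis x: 3/2·5.000 + 1 = 8.500
axis y: 3·35.000 + -1/2 = 104.500
axis θ: 1/4·-31.000 + -1/2 = -8.250

8.500 104.500 -8.250


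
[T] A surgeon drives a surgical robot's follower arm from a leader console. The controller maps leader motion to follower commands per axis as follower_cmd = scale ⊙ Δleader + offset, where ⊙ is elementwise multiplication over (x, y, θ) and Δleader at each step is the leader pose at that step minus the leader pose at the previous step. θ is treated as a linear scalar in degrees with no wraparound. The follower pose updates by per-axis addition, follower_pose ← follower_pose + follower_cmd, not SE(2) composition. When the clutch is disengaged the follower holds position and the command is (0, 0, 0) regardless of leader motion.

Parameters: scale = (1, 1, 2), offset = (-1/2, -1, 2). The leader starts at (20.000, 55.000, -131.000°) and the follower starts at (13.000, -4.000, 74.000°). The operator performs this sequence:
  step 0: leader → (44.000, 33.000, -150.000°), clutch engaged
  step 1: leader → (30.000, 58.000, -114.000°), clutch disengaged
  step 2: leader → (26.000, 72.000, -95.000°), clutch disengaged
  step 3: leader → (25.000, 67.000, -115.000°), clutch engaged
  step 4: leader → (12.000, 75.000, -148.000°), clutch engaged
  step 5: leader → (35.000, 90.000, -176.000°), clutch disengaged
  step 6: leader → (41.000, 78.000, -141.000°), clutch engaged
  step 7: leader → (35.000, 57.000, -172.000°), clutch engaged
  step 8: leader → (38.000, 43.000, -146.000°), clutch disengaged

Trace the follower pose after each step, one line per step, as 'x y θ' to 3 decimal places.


36.500 -27.000 38.000
36.500 -27.000 38.000
36.500 -27.000 38.000
35.000 -33.000 0.000
21.500 -26.000 -64.000
21.500 -26.000 -64.000
27.000 -39.000 8.000
20.500 -61.000 -52.000
20.500 -61.000 -52.000

step 0: Δleader=(24.000, -22.000, -19.000°), engaged; cmd=(23.500, -23.000, -36.000°) → follower=(36.500, -27.000, 38.000°)
step 1: Δleader=(-14.000, 25.000, 36.000°), disengaged; cmd=(0,0,0) → follower holds at (36.500, -27.000, 38.000°)
step 2: Δleader=(-4.000, 14.000, 19.000°), disengaged; cmd=(0,0,0) → follower holds at (36.500, -27.000, 38.000°)
step 3: Δleader=(-1.000, -5.000, -20.000°), engaged; cmd=(-1.500, -6.000, -38.000°) → follower=(35.000, -33.000, 0.000°)
step 4: Δleader=(-13.000, 8.000, -33.000°), engaged; cmd=(-13.500, 7.000, -64.000°) → follower=(21.500, -26.000, -64.000°)
step 5: Δleader=(23.000, 15.000, -28.000°), disengaged; cmd=(0,0,0) → follower holds at (21.500, -26.000, -64.000°)
step 6: Δleader=(6.000, -12.000, 35.000°), engaged; cmd=(5.500, -13.000, 72.000°) → follower=(27.000, -39.000, 8.000°)
step 7: Δleader=(-6.000, -21.000, -31.000°), engaged; cmd=(-6.500, -22.000, -60.000°) → follower=(20.500, -61.000, -52.000°)
step 8: Δleader=(3.000, -14.000, 26.000°), disengaged; cmd=(0,0,0) → follower holds at (20.500, -61.000, -52.000°)


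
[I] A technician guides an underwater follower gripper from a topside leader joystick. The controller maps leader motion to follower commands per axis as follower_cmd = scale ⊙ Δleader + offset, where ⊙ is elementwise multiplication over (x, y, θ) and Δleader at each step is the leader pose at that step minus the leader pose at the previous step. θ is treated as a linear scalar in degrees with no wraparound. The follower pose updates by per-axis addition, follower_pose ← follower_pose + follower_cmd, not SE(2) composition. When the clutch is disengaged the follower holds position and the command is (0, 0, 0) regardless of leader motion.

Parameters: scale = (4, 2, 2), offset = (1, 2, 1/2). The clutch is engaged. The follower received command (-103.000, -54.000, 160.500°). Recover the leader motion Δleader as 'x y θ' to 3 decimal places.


axis x: (-103.000 − 1) / (4) = -26.000
axis y: (-54.000 − 2) / (2) = -28.000
axis θ: (160.500 − 1/2) / (2) = 80.000

-26.000 -28.000 80.000


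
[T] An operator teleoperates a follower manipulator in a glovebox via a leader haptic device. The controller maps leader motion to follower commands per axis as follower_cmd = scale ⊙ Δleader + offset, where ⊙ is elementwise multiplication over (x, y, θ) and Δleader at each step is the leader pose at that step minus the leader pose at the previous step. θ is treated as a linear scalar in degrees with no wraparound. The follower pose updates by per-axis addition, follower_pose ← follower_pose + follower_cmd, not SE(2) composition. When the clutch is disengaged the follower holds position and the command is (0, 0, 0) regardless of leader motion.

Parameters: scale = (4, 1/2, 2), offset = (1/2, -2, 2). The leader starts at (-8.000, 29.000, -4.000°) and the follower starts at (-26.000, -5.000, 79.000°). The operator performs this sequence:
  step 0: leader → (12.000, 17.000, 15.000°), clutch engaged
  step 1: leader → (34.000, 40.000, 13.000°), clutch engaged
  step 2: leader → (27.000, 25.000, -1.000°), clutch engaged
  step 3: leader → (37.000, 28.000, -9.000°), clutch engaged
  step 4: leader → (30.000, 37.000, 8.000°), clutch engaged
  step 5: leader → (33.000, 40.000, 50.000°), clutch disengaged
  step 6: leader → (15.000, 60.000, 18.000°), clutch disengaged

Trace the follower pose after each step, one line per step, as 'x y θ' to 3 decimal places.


54.500 -13.000 119.000
143.000 -3.500 117.000
115.500 -13.000 91.000
156.000 -13.500 77.000
128.500 -11.000 113.000
128.500 -11.000 113.000
128.500 -11.000 113.000

step 0: Δleader=(20.000, -12.000, 19.000°), engaged; cmd=(80.500, -8.000, 40.000°) → follower=(54.500, -13.000, 119.000°)
step 1: Δleader=(22.000, 23.000, -2.000°), engaged; cmd=(88.500, 9.500, -2.000°) → follower=(143.000, -3.500, 117.000°)
step 2: Δleader=(-7.000, -15.000, -14.000°), engaged; cmd=(-27.500, -9.500, -26.000°) → follower=(115.500, -13.000, 91.000°)
step 3: Δleader=(10.000, 3.000, -8.000°), engaged; cmd=(40.500, -0.500, -14.000°) → follower=(156.000, -13.500, 77.000°)
step 4: Δleader=(-7.000, 9.000, 17.000°), engaged; cmd=(-27.500, 2.500, 36.000°) → follower=(128.500, -11.000, 113.000°)
step 5: Δleader=(3.000, 3.000, 42.000°), disengaged; cmd=(0,0,0) → follower holds at (128.500, -11.000, 113.000°)
step 6: Δleader=(-18.000, 20.000, -32.000°), disengaged; cmd=(0,0,0) → follower holds at (128.500, -11.000, 113.000°)


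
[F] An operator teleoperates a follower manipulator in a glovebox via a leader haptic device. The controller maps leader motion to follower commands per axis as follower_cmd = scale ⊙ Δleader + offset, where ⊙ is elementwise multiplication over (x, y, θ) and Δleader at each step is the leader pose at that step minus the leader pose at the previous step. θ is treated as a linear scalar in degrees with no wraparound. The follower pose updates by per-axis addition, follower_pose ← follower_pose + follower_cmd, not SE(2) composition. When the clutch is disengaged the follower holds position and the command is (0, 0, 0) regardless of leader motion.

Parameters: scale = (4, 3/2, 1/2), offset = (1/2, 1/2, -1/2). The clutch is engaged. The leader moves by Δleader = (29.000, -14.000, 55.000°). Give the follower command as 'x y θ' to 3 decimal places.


116.500 -20.500 27.000

axis x: 4·29.000 + 1/2 = 116.500
axis y: 3/2·-14.000 + 1/2 = -20.500
axis θ: 1/2·55.000 + -1/2 = 27.000


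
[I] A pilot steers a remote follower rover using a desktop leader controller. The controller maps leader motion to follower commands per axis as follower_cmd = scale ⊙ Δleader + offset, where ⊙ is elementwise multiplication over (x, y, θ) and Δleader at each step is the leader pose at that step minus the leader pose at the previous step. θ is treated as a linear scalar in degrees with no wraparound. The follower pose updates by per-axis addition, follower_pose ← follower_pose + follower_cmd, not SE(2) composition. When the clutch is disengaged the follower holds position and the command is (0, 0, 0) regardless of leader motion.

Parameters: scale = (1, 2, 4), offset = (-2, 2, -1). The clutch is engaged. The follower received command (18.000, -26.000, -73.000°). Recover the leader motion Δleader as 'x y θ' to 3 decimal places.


20.000 -14.000 -18.000

axis x: (18.000 − -2) / (1) = 20.000
axis y: (-26.000 − 2) / (2) = -14.000
axis θ: (-73.000 − -1) / (4) = -18.000


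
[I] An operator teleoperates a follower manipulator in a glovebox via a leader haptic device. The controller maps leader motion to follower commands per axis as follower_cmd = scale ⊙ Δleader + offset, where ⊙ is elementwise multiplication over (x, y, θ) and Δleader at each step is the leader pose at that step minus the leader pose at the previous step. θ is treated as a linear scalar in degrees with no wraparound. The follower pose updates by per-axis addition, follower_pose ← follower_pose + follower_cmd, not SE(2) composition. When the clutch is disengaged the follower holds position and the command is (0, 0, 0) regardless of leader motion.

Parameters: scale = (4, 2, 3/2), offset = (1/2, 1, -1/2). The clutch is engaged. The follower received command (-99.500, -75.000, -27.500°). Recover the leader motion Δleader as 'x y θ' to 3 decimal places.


axis x: (-99.500 − 1/2) / (4) = -25.000
axis y: (-75.000 − 1) / (2) = -38.000
axis θ: (-27.500 − -1/2) / (3/2) = -18.000

-25.000 -38.000 -18.000


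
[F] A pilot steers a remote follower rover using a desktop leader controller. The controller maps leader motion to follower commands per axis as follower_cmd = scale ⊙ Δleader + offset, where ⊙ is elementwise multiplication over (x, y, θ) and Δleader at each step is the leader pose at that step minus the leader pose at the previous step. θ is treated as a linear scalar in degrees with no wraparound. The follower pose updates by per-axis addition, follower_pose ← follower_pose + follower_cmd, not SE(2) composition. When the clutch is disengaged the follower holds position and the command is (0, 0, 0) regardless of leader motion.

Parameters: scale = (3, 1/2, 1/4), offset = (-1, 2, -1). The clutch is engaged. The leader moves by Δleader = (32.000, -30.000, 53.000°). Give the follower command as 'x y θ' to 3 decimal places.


95.000 -13.000 12.250

axis x: 3·32.000 + -1 = 95.000
axis y: 1/2·-30.000 + 2 = -13.000
axis θ: 1/4·53.000 + -1 = 12.250


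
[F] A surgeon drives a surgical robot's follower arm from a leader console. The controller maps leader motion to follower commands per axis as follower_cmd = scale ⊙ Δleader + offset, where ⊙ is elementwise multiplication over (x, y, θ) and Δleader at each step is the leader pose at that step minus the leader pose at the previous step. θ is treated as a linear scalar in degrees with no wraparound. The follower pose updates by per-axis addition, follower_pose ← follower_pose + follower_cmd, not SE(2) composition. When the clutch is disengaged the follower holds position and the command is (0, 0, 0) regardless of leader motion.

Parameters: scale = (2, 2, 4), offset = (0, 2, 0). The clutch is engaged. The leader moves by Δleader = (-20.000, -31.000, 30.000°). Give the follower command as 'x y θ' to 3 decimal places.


axis x: 2·-20.000 + 0 = -40.000
axis y: 2·-31.000 + 2 = -60.000
axis θ: 4·30.000 + 0 = 120.000

-40.000 -60.000 120.000


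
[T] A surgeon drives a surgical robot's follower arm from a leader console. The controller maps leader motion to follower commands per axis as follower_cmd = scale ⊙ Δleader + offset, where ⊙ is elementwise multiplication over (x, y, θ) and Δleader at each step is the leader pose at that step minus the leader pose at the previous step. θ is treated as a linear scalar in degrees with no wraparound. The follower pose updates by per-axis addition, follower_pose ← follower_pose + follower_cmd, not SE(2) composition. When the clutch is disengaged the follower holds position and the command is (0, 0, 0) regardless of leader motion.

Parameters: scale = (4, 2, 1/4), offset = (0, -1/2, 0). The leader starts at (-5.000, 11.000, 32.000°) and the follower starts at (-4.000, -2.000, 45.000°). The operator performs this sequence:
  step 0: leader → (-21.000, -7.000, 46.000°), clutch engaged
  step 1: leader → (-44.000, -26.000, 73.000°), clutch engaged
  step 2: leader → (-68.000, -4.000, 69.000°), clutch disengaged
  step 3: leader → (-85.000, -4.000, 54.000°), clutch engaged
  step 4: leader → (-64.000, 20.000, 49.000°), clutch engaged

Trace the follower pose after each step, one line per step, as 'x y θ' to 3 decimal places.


-68.000 -38.500 48.500
-160.000 -77.000 55.250
-160.000 -77.000 55.250
-228.000 -77.500 51.500
-144.000 -30.000 50.250

step 0: Δleader=(-16.000, -18.000, 14.000°), engaged; cmd=(-64.000, -36.500, 3.500°) → follower=(-68.000, -38.500, 48.500°)
step 1: Δleader=(-23.000, -19.000, 27.000°), engaged; cmd=(-92.000, -38.500, 6.750°) → follower=(-160.000, -77.000, 55.250°)
step 2: Δleader=(-24.000, 22.000, -4.000°), disengaged; cmd=(0,0,0) → follower holds at (-160.000, -77.000, 55.250°)
step 3: Δleader=(-17.000, 0.000, -15.000°), engaged; cmd=(-68.000, -0.500, -3.750°) → follower=(-228.000, -77.500, 51.500°)
step 4: Δleader=(21.000, 24.000, -5.000°), engaged; cmd=(84.000, 47.500, -1.250°) → follower=(-144.000, -30.000, 50.250°)


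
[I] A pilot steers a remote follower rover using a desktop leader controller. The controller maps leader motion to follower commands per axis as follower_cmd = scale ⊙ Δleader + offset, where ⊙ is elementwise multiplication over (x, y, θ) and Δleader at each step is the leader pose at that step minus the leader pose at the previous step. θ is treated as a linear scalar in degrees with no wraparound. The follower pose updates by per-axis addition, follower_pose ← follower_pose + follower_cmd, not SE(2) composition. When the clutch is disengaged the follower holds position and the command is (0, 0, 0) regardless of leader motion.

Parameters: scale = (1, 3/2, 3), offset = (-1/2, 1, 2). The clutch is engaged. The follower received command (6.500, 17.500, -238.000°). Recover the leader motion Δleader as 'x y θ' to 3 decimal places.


axis x: (6.500 − -1/2) / (1) = 7.000
axis y: (17.500 − 1) / (3/2) = 11.000
axis θ: (-238.000 − 2) / (3) = -80.000

7.000 11.000 -80.000


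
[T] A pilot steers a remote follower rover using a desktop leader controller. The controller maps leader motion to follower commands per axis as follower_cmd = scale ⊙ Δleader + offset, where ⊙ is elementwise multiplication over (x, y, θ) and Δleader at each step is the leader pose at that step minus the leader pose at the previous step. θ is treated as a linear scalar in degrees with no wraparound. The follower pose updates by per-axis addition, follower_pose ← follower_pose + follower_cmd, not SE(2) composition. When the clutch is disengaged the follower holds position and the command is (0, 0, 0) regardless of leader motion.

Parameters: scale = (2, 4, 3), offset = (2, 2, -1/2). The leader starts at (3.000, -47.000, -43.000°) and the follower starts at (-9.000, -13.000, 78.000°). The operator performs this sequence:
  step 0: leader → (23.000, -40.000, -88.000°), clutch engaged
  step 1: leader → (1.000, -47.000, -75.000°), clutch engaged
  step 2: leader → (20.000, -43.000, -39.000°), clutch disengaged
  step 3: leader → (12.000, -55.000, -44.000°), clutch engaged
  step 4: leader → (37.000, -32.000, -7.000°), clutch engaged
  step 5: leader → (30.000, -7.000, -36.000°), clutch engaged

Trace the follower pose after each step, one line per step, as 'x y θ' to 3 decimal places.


step 0: Δleader=(20.000, 7.000, -45.000°), engaged; cmd=(42.000, 30.000, -135.500°) → follower=(33.000, 17.000, -57.500°)
step 1: Δleader=(-22.000, -7.000, 13.000°), engaged; cmd=(-42.000, -26.000, 38.500°) → follower=(-9.000, -9.000, -19.000°)
step 2: Δleader=(19.000, 4.000, 36.000°), disengaged; cmd=(0,0,0) → follower holds at (-9.000, -9.000, -19.000°)
step 3: Δleader=(-8.000, -12.000, -5.000°), engaged; cmd=(-14.000, -46.000, -15.500°) → follower=(-23.000, -55.000, -34.500°)
step 4: Δleader=(25.000, 23.000, 37.000°), engaged; cmd=(52.000, 94.000, 110.500°) → follower=(29.000, 39.000, 76.000°)
step 5: Δleader=(-7.000, 25.000, -29.000°), engaged; cmd=(-12.000, 102.000, -87.500°) → follower=(17.000, 141.000, -11.500°)

33.000 17.000 -57.500
-9.000 -9.000 -19.000
-9.000 -9.000 -19.000
-23.000 -55.000 -34.500
29.000 39.000 76.000
17.000 141.000 -11.500
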